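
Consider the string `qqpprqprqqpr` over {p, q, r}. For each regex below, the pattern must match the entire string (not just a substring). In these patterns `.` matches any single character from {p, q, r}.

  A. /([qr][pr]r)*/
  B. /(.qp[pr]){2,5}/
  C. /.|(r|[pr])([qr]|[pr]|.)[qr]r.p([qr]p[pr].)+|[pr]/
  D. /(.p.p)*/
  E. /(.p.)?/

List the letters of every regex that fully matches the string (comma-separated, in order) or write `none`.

B

A → no match
B → match
C → no match
D → no match
E → no match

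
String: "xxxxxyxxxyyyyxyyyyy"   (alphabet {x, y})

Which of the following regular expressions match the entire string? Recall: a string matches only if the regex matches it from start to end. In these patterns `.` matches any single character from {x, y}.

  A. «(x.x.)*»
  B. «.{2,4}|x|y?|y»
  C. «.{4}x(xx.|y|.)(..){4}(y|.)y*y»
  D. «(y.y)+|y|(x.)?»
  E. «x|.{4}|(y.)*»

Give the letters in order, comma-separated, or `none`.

C

A → no match
B → no match
C → match
D → no match
E → no match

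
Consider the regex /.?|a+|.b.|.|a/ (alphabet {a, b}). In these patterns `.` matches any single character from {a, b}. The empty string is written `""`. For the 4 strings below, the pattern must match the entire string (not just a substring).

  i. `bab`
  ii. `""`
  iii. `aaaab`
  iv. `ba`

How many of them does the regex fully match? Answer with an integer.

i → no match
ii → match
iii → no match
iv → no match
Total matched: 1

1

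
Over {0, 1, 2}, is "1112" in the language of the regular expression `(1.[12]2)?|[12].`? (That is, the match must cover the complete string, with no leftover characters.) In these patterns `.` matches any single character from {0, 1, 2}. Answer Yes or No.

Yes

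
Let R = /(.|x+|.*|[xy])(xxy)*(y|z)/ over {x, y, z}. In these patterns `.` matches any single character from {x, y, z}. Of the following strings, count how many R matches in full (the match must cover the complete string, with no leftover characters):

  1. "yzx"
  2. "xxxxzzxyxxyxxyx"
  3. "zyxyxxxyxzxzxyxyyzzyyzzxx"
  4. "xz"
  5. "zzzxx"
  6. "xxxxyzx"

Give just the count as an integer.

1 → no match
2 → no match
3 → no match
4 → match
5 → no match
6 → no match
Total matched: 1

1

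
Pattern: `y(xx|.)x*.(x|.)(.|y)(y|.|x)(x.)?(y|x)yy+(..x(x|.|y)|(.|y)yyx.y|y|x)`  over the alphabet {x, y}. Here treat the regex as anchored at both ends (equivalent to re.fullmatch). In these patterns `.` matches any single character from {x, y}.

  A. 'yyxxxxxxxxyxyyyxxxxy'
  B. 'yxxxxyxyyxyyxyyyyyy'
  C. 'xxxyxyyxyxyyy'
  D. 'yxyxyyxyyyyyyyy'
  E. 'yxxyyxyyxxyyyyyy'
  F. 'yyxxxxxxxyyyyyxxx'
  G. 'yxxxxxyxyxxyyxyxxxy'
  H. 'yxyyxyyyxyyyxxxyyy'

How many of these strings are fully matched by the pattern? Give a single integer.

2

A → no match
B → no match
C → no match — must start with 'y'
D → match
E → no match
F → match
G → no match
H → no match
Total matched: 2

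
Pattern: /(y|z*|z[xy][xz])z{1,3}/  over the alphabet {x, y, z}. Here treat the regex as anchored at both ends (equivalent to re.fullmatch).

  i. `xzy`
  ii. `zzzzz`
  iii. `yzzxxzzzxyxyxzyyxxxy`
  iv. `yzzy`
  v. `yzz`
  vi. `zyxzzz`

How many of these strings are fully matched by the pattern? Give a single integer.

3

i → no match — must end with `z`
ii → match
iii → no match — must end with `z`
iv → no match — must end with `z`
v → match
vi → match
Total matched: 3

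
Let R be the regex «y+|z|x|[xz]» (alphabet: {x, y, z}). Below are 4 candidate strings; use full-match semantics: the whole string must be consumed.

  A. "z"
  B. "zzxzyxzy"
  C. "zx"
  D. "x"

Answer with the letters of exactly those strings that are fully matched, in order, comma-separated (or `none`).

A, D

A → match
B → no match
C → no match
D → match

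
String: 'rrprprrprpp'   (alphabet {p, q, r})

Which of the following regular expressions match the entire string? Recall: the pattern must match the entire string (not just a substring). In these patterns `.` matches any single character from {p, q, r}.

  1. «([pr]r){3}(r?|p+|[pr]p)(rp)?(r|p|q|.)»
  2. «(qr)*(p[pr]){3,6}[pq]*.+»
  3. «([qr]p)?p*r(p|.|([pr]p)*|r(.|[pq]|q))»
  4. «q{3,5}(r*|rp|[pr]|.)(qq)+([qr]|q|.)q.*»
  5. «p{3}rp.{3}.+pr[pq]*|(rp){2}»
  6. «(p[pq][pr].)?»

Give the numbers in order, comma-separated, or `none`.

1 → match
2 → no match
3 → no match
4 → no match — must start with 'q'
5 → no match
6 → no match

1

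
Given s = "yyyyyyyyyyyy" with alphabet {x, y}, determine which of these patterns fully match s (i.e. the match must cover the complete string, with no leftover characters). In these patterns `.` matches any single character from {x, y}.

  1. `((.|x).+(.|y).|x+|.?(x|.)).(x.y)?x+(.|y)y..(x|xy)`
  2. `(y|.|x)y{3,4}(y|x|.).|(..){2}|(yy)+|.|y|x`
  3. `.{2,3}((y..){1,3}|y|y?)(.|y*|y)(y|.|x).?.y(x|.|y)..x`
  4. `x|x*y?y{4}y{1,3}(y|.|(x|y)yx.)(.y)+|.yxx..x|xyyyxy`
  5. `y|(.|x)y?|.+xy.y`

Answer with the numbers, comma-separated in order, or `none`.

2, 4

1 → no match
2 → match
3 → no match — must end with "x"
4 → match
5 → no match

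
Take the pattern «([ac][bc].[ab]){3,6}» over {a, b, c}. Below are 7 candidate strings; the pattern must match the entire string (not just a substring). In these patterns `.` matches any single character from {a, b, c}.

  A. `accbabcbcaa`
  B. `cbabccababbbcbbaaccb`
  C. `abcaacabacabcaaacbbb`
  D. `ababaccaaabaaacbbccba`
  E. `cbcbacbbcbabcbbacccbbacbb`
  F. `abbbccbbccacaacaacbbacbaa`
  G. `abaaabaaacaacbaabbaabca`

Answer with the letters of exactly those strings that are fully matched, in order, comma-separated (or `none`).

B

A → no match
B → match
C → no match
D → no match
E → no match
F → no match
G → no match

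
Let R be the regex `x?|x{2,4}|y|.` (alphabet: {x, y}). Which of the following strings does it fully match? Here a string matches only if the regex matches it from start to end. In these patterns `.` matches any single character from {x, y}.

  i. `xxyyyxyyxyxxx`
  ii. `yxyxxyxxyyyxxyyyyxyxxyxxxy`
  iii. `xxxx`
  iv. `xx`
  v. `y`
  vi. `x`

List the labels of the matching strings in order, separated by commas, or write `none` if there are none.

i → no match
ii → no match
iii → match
iv → match
v → match
vi → match

iii, iv, v, vi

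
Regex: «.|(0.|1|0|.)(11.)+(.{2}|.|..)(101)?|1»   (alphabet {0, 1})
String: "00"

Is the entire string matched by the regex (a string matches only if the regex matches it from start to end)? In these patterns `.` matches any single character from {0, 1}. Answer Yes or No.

No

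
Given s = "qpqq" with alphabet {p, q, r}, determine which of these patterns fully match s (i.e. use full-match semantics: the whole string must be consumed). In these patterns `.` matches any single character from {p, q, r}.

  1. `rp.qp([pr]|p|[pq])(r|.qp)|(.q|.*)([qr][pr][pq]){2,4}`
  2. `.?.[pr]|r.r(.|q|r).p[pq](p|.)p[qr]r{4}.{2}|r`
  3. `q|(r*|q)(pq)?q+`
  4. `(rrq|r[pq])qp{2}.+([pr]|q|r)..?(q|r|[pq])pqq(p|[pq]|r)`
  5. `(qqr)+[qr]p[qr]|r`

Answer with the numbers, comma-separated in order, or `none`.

3

1 → no match
2 → no match
3 → match
4 → no match
5 → no match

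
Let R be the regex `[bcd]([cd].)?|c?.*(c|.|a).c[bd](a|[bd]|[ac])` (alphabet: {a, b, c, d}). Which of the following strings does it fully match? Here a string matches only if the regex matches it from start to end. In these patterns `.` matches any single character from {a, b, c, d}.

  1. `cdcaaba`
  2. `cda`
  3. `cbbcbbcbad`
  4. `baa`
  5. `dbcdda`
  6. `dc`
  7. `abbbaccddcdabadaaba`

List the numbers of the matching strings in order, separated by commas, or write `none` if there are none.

1 → no match
2 → match
3 → no match
4 → no match
5 → no match
6 → no match
7 → no match

2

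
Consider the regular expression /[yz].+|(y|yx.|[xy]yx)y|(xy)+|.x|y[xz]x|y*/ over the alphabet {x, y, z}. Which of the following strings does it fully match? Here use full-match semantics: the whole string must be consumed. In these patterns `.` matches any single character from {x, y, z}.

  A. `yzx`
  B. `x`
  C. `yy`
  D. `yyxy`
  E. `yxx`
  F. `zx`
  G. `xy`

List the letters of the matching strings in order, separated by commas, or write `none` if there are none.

A → match
B → no match
C → match
D → match
E → match
F → match
G → match

A, C, D, E, F, G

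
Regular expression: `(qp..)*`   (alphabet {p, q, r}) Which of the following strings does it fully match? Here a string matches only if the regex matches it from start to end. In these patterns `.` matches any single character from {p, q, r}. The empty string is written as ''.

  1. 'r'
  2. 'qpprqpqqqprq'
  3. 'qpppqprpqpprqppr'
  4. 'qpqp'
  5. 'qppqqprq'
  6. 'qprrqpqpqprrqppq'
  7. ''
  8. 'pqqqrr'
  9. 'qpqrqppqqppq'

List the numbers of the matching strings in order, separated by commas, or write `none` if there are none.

2, 3, 4, 5, 6, 7, 9

1 → no match
2 → match
3 → match
4 → match
5 → match
6 → match
7 → match
8 → no match
9 → match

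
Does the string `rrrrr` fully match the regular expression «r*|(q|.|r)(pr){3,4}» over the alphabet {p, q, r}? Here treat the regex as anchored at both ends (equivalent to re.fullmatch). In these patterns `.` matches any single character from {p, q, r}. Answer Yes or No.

Yes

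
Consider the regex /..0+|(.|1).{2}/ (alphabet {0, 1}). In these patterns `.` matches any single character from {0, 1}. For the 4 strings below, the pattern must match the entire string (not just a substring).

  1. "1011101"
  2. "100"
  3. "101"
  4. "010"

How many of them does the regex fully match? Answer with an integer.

1. "1011101" → no match
2. "100" → match
3. "101" → match
4. "010" → match
Total matched: 3

3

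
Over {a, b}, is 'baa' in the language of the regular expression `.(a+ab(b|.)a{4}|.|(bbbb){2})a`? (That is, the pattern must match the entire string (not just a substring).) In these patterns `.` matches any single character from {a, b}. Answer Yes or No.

Yes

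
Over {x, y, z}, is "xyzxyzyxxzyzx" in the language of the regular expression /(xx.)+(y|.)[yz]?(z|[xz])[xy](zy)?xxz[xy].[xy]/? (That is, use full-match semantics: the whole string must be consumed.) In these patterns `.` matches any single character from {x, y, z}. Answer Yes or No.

No

Every match must start with "xx", but "xyzxyzyxxzyzx" does not.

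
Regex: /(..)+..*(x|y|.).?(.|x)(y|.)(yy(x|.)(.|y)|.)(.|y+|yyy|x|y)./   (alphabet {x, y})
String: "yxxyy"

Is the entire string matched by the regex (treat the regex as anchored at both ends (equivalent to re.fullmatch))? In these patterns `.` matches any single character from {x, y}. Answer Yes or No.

No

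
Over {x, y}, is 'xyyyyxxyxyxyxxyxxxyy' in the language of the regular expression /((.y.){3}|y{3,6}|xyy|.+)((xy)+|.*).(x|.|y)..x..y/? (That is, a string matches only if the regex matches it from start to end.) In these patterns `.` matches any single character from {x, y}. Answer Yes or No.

Yes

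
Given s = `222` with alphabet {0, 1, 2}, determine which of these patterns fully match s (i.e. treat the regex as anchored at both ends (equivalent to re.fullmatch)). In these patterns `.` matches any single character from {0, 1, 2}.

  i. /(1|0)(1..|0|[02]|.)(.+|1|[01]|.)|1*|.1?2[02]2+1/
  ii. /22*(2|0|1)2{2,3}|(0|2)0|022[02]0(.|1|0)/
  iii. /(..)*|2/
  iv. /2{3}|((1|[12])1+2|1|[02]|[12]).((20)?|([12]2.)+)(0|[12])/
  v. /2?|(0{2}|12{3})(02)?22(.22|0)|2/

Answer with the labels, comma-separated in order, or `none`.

i → no match
ii → no match
iii → no match
iv → match
v → no match

iv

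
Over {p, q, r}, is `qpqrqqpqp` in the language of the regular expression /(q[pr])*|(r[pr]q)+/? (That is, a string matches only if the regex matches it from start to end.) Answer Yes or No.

No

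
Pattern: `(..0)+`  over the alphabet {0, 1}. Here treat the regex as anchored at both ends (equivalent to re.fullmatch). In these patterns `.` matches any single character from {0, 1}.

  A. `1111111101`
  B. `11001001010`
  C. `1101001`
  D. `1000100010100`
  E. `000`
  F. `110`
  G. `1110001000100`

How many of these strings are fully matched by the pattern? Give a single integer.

2

A → no match — must end with `0`
B → no match
C → no match — must end with `0`
D → no match
E → match
F → match
G → no match
Total matched: 2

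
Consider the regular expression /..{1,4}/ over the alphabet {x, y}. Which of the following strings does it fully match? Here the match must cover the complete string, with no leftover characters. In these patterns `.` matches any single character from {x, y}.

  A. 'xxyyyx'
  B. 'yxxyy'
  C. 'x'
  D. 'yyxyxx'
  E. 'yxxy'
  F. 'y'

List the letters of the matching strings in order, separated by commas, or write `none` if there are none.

B, E

A → no match
B → match
C → no match
D → no match
E → match
F → no match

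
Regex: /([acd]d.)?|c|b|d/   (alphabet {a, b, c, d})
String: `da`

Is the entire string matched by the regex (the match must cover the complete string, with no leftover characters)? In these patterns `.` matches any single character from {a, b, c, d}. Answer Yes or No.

No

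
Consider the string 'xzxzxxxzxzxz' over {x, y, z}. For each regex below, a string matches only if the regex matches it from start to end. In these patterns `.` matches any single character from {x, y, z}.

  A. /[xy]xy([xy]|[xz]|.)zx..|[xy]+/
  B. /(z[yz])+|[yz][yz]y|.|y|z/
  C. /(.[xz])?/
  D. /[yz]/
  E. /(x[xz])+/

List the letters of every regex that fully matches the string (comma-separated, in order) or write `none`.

A → no match
B → no match
C → no match
D → no match
E → match

E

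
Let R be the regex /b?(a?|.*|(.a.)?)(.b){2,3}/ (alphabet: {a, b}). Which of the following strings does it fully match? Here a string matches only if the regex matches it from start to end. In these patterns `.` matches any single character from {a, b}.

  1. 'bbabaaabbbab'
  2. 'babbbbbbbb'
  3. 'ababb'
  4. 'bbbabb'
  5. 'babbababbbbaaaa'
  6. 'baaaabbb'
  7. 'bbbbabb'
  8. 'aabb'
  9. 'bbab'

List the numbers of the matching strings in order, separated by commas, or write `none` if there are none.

1 → match
2 → match
3 → no match
4 → no match
5 → no match — must end with 'b'
6 → match
7 → no match
8 → no match
9 → match

1, 2, 6, 9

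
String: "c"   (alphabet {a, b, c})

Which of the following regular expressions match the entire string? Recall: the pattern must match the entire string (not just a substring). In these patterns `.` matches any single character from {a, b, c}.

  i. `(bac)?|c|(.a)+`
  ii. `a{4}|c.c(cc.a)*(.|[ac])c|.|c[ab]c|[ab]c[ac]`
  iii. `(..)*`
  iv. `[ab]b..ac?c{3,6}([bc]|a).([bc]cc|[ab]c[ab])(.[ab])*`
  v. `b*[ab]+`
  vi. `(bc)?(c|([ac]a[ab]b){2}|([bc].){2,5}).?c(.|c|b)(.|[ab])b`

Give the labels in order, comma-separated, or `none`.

i → match
ii → match
iii → no match
iv → no match
v → no match
vi → no match — must end with "b"

i, ii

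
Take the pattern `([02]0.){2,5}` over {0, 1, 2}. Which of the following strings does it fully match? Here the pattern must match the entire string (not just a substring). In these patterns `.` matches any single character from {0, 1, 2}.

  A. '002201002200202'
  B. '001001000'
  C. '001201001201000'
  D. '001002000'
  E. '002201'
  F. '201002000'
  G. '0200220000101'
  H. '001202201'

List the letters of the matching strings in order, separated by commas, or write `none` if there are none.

A → match
B. '001001000' → match
C → match
D. '001002000' → match
E. '002201' → match
F. '201002000' → match
G → no match
H. '001202201' → match

A, B, C, D, E, F, H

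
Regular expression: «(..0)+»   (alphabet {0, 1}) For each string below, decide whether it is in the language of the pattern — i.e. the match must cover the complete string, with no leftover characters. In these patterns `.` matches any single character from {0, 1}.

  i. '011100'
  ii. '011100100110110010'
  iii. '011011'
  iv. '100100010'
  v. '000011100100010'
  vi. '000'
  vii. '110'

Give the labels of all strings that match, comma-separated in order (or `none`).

iv, vi, vii

i → no match
ii → no match
iii → no match — must end with '0'
iv → match
v → no match
vi → match
vii → match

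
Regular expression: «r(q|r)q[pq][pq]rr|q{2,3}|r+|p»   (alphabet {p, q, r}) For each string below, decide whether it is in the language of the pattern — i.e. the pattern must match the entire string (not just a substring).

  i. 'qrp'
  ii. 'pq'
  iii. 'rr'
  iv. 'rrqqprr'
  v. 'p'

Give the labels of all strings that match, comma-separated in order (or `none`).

iii, iv, v

i → no match
ii → no match
iii → match
iv → match
v → match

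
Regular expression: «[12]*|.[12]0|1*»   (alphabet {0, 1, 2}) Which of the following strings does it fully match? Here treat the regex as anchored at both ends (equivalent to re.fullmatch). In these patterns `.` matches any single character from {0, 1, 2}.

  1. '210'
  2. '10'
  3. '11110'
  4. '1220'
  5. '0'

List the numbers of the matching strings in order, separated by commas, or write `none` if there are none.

1. '210' → match
2. '10' → no match
3. '11110' → no match
4. '1220' → no match
5. '0' → no match

1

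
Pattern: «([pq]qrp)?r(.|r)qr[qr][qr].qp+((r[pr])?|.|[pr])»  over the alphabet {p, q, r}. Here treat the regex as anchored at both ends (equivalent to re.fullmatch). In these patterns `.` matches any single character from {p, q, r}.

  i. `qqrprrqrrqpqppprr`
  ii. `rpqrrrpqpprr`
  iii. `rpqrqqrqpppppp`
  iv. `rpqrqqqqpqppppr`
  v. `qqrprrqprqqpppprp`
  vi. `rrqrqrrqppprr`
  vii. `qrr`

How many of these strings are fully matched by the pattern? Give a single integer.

i → match
ii → match
iii → match
iv → no match
v → no match
vi → match
vii → no match
Total matched: 4

4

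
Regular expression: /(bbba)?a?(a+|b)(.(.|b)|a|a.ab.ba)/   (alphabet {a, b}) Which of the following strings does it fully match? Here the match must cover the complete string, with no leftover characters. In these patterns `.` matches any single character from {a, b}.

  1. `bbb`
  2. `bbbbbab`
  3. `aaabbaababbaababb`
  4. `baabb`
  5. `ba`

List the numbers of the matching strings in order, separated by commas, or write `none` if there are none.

1, 5

1. `bbb` → match
2. `bbbbbab` → no match
3 → no match
4. `baabb` → no match
5. `ba` → match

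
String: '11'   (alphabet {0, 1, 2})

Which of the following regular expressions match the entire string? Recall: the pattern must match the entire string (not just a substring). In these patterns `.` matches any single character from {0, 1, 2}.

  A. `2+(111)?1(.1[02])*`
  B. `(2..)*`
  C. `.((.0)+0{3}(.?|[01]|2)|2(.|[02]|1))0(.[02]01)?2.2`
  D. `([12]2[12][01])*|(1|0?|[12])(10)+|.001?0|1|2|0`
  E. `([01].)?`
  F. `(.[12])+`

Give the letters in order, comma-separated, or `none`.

E, F

A → no match — must start with '2'
B → no match
C → no match — must end with '2'
D → no match
E → match
F → match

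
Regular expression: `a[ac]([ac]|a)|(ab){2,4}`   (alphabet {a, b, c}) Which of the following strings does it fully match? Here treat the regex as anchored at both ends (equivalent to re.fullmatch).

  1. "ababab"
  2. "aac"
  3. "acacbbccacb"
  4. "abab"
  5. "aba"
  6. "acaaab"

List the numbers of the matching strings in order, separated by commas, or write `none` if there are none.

1 → match
2 → match
3 → no match
4 → match
5 → no match
6 → no match

1, 2, 4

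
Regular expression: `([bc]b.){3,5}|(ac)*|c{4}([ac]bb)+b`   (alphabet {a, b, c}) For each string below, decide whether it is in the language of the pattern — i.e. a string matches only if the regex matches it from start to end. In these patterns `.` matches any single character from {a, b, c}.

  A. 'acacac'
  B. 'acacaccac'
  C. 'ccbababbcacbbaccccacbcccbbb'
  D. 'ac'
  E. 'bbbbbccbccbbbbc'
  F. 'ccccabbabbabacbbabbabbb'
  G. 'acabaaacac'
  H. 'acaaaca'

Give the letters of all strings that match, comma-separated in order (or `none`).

A, D, E

A → match
B → no match
C → no match
D → match
E → match
F → no match
G → no match
H → no match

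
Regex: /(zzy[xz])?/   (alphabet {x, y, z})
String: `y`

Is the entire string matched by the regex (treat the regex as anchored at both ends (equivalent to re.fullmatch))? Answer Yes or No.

No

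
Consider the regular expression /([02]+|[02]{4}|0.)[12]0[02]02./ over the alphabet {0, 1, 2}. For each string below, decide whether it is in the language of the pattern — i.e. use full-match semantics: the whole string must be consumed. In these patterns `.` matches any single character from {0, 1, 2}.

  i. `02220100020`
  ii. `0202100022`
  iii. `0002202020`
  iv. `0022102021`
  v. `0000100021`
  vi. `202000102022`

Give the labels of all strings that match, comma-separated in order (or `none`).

i → match
ii → match
iii → match
iv → match
v → match
vi → match

i, ii, iii, iv, v, vi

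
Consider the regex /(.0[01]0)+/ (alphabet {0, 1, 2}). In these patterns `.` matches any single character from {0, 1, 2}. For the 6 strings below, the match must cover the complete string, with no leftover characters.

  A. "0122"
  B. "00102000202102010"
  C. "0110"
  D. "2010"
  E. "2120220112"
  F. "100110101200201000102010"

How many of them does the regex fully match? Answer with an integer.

1

A → no match — must end with "0"
B → no match
C → no match
D → match
E → no match — must end with "0"
F → no match
Total matched: 1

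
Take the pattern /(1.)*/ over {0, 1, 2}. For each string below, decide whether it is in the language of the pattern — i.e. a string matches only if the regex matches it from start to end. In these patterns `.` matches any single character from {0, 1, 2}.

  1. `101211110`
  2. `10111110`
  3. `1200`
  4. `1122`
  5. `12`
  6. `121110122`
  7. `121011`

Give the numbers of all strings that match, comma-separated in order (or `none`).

2, 5, 7

1. `101211110` → no match
2. `10111110` → match
3. `1200` → no match
4. `1122` → no match
5. `12` → match
6. `121110122` → no match
7. `121011` → match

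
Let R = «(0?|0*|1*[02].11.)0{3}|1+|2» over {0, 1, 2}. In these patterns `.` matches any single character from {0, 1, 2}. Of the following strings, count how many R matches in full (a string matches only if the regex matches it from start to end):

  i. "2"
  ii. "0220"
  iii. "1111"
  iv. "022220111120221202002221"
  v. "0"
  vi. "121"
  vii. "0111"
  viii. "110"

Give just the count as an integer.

2

i → match
ii → no match
iii → match
iv → no match
v → no match
vi → no match
vii → no match
viii → no match
Total matched: 2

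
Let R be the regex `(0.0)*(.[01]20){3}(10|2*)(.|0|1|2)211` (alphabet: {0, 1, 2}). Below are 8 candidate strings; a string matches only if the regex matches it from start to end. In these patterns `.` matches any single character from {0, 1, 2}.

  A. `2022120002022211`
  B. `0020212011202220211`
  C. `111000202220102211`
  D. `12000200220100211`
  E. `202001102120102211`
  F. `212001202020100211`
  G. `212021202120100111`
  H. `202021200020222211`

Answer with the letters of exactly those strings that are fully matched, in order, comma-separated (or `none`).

B, F, H

A → no match
B → match
C → no match
D → no match
E → no match
F → match
G → no match — must end with `211`
H → match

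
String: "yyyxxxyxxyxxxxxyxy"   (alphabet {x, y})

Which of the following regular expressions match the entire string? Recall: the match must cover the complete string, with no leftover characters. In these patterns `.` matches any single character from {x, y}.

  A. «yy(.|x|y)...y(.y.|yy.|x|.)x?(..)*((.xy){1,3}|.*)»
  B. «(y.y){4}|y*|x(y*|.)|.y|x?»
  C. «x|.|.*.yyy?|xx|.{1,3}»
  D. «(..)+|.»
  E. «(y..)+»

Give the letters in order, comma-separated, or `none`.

A, D

A → match
B → no match
C → no match
D → match
E → no match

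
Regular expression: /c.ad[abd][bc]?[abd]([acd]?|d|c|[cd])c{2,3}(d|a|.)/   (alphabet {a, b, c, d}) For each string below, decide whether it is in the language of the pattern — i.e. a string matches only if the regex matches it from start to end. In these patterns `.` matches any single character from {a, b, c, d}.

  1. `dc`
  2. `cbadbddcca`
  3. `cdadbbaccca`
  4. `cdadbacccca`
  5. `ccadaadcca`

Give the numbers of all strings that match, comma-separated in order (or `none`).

1 → no match — must start with `c`
2 → match
3 → match
4 → match
5 → match

2, 3, 4, 5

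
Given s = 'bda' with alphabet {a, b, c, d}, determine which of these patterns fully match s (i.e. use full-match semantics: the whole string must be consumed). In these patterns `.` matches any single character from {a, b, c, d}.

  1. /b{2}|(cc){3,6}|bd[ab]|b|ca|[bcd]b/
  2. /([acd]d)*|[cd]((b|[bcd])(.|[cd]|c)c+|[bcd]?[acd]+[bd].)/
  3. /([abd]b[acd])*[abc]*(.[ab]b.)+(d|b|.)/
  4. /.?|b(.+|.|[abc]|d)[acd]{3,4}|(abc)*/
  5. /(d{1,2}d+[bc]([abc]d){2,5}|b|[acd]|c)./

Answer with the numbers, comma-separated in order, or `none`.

1 → match
2 → no match
3 → no match
4 → no match
5 → no match

1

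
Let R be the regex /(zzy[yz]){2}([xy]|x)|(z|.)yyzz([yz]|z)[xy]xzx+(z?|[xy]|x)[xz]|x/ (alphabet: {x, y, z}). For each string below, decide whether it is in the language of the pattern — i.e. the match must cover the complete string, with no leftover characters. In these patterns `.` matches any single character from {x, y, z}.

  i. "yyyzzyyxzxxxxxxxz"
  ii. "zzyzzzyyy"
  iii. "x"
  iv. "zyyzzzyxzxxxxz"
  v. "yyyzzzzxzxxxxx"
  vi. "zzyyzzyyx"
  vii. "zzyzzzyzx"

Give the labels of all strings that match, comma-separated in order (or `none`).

i → match
ii → match
iii → match
iv → match
v → no match
vi → match
vii → match

i, ii, iii, iv, vi, vii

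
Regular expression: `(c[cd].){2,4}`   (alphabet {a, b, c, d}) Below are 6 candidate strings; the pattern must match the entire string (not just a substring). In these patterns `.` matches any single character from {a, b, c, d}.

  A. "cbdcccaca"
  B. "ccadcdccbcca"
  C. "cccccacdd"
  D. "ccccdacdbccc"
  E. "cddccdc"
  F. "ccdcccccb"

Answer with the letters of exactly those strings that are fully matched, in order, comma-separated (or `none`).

A. "cbdcccaca" → no match
B. "ccadcdccbcca" → no match
C. "cccccacdd" → match
D. "ccccdacdbccc" → match
E. "cddccdc" → no match
F. "ccdcccccb" → match

C, D, F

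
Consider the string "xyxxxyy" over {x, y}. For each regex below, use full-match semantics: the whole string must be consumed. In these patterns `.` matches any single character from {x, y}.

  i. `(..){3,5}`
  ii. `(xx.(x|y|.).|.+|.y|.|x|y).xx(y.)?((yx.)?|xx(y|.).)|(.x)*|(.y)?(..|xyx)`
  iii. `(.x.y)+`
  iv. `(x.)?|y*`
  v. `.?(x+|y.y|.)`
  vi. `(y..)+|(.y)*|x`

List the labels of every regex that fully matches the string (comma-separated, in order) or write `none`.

ii

i → no match
ii → match
iii → no match
iv → no match
v → no match
vi → no match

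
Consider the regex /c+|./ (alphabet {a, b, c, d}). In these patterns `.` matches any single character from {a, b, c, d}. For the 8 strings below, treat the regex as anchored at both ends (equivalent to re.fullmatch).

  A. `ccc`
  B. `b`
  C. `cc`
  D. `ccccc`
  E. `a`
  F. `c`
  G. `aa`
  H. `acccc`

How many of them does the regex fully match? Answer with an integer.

A → match
B → match
C → match
D → match
E → match
F → match
G → no match
H → no match
Total matched: 6

6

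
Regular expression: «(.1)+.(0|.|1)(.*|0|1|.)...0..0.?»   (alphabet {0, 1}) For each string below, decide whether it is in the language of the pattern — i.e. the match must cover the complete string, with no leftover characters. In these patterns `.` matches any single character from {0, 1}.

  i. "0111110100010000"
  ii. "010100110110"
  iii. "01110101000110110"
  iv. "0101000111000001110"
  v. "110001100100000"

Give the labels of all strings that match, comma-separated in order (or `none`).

i, ii, iii, v

i → match
ii → match
iii → match
iv → no match
v → match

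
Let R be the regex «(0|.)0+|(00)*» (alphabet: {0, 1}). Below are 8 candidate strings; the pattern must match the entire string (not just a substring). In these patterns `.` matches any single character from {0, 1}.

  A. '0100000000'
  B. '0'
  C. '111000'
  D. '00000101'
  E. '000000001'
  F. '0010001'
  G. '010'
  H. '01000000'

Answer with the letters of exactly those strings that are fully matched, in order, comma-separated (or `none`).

none

A → no match
B → no match
C → no match
D → no match
E → no match
F → no match
G → no match
H → no match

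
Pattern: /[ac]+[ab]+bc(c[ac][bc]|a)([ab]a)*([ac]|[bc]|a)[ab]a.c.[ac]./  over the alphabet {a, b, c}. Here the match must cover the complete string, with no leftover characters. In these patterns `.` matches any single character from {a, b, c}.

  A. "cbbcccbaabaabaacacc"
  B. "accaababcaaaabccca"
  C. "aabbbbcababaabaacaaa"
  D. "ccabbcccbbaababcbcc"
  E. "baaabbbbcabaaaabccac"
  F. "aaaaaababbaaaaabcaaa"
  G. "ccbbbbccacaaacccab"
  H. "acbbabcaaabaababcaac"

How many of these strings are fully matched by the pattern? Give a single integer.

6

A → match
B → match
C → match
D → match
E → no match
F → no match
G → match
H → match
Total matched: 6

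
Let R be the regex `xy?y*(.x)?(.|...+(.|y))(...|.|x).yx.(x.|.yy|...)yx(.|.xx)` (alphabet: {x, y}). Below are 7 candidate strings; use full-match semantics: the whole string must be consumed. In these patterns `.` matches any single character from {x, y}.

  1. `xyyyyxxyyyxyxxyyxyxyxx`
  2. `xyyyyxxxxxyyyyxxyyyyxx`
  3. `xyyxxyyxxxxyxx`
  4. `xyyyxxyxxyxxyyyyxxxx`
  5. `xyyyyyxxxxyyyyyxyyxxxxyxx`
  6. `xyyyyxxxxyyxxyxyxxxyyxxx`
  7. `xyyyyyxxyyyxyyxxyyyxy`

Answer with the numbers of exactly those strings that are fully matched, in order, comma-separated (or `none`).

1 → match
2 → match
3 → match
4 → match
5 → match
6 → no match
7 → no match

1, 2, 3, 4, 5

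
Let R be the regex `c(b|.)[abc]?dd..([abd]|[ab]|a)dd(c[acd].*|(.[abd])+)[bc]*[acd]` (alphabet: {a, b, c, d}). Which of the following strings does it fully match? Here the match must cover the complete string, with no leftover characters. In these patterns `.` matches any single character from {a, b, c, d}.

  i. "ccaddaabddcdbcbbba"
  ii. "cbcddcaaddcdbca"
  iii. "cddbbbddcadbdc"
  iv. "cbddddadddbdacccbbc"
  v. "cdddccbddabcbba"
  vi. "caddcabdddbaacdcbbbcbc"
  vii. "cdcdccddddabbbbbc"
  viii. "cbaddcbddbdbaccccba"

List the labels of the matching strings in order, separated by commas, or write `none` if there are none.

i, ii, iv, v, vi

i → match
ii → match
iii → no match
iv → match
v → match
vi → match
vii → no match
viii → no match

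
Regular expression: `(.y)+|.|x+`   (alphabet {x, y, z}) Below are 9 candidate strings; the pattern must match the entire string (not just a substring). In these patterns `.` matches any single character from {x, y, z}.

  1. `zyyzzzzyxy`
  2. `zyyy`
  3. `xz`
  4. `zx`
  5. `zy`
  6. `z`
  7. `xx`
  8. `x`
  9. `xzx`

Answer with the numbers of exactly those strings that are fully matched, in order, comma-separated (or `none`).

2, 5, 6, 7, 8

1 → no match
2 → match
3 → no match
4 → no match
5 → match
6 → match
7 → match
8 → match
9 → no match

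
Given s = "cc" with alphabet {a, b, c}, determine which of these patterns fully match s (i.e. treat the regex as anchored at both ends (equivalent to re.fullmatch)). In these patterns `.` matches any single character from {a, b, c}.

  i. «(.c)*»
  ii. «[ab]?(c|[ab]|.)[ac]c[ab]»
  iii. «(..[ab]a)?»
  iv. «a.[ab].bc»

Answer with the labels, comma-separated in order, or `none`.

i

i → match
ii → no match
iii → no match
iv → no match — must start with "a"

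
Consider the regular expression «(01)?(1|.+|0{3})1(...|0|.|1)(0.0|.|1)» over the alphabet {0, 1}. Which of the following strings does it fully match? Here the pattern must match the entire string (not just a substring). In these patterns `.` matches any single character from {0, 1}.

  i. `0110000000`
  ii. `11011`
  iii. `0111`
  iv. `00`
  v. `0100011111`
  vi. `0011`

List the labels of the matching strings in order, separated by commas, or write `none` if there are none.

iii, v

i → no match
ii → no match
iii → match
iv → no match
v → match
vi → no match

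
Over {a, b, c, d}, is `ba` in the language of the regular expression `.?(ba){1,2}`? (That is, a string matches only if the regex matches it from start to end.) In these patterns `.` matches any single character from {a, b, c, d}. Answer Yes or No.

Yes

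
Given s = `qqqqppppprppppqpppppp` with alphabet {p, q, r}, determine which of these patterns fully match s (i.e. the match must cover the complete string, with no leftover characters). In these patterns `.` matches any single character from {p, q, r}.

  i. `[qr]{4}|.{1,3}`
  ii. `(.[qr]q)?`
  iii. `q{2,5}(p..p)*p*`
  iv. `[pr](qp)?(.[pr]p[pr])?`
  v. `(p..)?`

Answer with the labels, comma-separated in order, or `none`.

iii

i → no match
ii → no match
iii → match
iv → no match
v → no match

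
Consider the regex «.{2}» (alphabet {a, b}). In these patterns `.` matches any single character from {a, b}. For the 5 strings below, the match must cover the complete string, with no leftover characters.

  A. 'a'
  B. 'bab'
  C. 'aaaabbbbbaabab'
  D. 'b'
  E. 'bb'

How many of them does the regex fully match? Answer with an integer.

A → no match
B → no match
C → no match
D → no match
E → match
Total matched: 1

1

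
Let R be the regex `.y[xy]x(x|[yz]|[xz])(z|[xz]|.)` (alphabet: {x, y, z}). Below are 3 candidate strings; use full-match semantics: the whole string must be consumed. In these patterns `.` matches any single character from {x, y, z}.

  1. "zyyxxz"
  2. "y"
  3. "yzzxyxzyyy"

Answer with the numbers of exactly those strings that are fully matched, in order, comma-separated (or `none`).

1

1 → match
2 → no match
3 → no match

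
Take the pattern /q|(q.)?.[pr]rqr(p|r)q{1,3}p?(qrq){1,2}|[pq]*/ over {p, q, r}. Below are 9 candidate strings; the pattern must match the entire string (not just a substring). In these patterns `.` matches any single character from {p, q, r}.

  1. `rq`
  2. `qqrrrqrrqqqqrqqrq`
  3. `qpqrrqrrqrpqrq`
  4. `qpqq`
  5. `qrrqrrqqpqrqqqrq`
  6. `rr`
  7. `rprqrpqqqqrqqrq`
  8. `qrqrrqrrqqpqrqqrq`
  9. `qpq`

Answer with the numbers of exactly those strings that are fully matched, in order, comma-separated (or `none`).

2, 4, 7, 8, 9

1 → no match
2 → match
3 → no match
4 → match
5 → no match
6 → no match
7 → match
8 → match
9 → match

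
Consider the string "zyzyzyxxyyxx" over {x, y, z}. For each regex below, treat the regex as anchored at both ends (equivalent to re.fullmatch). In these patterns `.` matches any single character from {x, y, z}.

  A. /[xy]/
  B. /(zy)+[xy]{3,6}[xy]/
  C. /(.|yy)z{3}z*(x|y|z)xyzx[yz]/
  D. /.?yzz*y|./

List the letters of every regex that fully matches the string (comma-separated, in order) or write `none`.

B

A → no match
B → match
C → no match
D → no match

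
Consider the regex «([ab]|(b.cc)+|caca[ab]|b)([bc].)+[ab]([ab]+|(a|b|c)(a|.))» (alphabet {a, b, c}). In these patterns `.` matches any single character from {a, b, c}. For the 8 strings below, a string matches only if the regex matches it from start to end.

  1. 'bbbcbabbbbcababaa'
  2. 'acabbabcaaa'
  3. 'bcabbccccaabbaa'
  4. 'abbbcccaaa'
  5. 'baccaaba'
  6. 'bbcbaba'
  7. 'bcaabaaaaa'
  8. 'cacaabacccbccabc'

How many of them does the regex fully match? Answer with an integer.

1 → no match
2 → no match
3 → match
4 → match
5 → no match
6 → match
7 → match
8 → match
Total matched: 5

5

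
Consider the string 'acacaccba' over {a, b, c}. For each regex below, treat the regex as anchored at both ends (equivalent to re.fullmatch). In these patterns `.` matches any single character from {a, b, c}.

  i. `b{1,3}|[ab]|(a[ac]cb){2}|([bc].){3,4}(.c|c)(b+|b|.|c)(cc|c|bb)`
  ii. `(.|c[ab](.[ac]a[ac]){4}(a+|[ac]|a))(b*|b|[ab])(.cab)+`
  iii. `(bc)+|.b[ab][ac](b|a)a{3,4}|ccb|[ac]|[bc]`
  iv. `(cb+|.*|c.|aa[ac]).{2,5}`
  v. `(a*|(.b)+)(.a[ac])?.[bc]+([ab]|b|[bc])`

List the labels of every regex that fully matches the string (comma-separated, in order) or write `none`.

i → no match
ii → no match — must end with 'cab'
iii → no match
iv → match
v → match

iv, v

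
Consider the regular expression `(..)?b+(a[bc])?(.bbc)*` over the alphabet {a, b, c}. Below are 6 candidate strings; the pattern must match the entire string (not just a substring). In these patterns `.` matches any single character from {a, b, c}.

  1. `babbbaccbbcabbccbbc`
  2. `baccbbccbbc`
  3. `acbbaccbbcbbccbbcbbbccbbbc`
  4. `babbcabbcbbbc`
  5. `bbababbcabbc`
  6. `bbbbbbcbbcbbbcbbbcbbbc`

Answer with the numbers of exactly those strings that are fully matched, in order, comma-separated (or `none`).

1, 2, 4, 5, 6

1 → match
2. `baccbbccbbc` → match
3 → no match
4 → match
5. `bbababbcabbc` → match
6 → match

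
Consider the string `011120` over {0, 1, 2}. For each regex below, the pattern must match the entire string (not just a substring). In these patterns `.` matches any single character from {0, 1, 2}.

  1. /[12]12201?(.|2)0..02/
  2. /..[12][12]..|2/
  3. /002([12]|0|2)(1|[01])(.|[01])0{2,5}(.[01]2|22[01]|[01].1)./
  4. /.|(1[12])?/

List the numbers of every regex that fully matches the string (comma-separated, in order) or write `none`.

2

1 → no match — must end with `02`
2 → match
3 → no match — must start with `002`
4 → no match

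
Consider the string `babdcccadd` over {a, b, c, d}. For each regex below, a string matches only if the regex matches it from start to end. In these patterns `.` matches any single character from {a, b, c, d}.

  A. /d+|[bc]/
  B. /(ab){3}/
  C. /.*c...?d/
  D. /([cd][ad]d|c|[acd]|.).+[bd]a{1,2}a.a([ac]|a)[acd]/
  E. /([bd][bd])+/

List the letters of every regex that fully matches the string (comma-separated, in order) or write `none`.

A → no match
B → no match — must start with `ab`
C → match
D → no match
E → no match

C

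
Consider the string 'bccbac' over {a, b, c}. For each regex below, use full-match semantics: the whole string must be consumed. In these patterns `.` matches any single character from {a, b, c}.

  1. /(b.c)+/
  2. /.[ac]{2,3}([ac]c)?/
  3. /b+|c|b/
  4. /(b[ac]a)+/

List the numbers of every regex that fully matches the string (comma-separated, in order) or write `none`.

1

1 → match
2 → no match
3 → no match
4 → no match — must end with 'a'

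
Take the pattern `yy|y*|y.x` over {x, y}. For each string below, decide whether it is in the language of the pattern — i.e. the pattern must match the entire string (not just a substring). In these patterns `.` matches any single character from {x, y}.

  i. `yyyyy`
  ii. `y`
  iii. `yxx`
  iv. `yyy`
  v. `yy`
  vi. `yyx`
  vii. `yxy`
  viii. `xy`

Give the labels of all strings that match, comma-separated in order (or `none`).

i → match
ii → match
iii → match
iv → match
v → match
vi → match
vii → no match
viii → no match

i, ii, iii, iv, v, vi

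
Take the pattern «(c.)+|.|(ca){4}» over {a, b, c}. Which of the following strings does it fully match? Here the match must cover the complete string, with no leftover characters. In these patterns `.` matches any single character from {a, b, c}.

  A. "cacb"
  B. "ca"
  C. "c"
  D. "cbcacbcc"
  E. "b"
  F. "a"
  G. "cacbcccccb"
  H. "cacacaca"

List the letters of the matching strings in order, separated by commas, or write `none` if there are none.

A, B, C, D, E, F, G, H

A. "cacb" → match
B. "ca" → match
C. "c" → match
D. "cbcacbcc" → match
E. "b" → match
F. "a" → match
G. "cacbcccccb" → match
H. "cacacaca" → match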